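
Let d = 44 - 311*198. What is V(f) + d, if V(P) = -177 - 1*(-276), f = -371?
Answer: -61435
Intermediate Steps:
d = -61534 (d = 44 - 61578 = -61534)
V(P) = 99 (V(P) = -177 + 276 = 99)
V(f) + d = 99 - 61534 = -61435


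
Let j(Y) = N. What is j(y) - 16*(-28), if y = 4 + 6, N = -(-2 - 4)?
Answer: 454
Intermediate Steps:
N = 6 (N = -1*(-6) = 6)
y = 10
j(Y) = 6
j(y) - 16*(-28) = 6 - 16*(-28) = 6 + 448 = 454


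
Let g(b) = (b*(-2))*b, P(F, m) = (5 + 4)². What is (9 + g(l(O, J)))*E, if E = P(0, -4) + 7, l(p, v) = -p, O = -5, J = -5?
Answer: -3608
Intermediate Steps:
P(F, m) = 81 (P(F, m) = 9² = 81)
g(b) = -2*b² (g(b) = (-2*b)*b = -2*b²)
E = 88 (E = 81 + 7 = 88)
(9 + g(l(O, J)))*E = (9 - 2*(-1*(-5))²)*88 = (9 - 2*5²)*88 = (9 - 2*25)*88 = (9 - 50)*88 = -41*88 = -3608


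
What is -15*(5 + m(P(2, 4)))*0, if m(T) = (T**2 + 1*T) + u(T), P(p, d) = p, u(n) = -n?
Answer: 0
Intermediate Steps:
m(T) = T**2 (m(T) = (T**2 + 1*T) - T = (T**2 + T) - T = (T + T**2) - T = T**2)
-15*(5 + m(P(2, 4)))*0 = -15*(5 + 2**2)*0 = -15*(5 + 4)*0 = -135*0 = -15*0 = 0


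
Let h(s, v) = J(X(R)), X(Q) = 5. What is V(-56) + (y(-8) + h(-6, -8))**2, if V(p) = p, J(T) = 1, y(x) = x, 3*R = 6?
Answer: -7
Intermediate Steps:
R = 2 (R = (1/3)*6 = 2)
h(s, v) = 1
V(-56) + (y(-8) + h(-6, -8))**2 = -56 + (-8 + 1)**2 = -56 + (-7)**2 = -56 + 49 = -7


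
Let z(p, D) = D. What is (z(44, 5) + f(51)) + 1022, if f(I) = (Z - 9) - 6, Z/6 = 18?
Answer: 1120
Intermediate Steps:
Z = 108 (Z = 6*18 = 108)
f(I) = 93 (f(I) = (108 - 9) - 6 = 99 - 6 = 93)
(z(44, 5) + f(51)) + 1022 = (5 + 93) + 1022 = 98 + 1022 = 1120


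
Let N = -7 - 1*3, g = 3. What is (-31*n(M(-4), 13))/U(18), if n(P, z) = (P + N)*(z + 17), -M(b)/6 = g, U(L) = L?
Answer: 4340/3 ≈ 1446.7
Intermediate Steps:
N = -10 (N = -7 - 3 = -10)
M(b) = -18 (M(b) = -6*3 = -18)
n(P, z) = (-10 + P)*(17 + z) (n(P, z) = (P - 10)*(z + 17) = (-10 + P)*(17 + z))
(-31*n(M(-4), 13))/U(18) = -31*(-170 - 10*13 + 17*(-18) - 18*13)/18 = -31*(-170 - 130 - 306 - 234)*(1/18) = -31*(-840)*(1/18) = 26040*(1/18) = 4340/3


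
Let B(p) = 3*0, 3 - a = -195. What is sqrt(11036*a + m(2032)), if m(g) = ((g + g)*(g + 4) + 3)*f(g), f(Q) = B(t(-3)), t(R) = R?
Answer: 6*sqrt(60698) ≈ 1478.2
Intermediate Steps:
a = 198 (a = 3 - 1*(-195) = 3 + 195 = 198)
B(p) = 0
f(Q) = 0
m(g) = 0 (m(g) = ((g + g)*(g + 4) + 3)*0 = ((2*g)*(4 + g) + 3)*0 = (2*g*(4 + g) + 3)*0 = (3 + 2*g*(4 + g))*0 = 0)
sqrt(11036*a + m(2032)) = sqrt(11036*198 + 0) = sqrt(2185128 + 0) = sqrt(2185128) = 6*sqrt(60698)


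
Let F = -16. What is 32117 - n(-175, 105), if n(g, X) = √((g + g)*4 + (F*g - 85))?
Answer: 32117 - √1315 ≈ 32081.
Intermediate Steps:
n(g, X) = √(-85 - 8*g) (n(g, X) = √((g + g)*4 + (-16*g - 85)) = √((2*g)*4 + (-85 - 16*g)) = √(8*g + (-85 - 16*g)) = √(-85 - 8*g))
32117 - n(-175, 105) = 32117 - √(-85 - 8*(-175)) = 32117 - √(-85 + 1400) = 32117 - √1315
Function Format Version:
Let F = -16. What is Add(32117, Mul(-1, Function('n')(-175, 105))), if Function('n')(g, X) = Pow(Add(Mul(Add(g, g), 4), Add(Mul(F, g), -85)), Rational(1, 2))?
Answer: Add(32117, Mul(-1, Pow(1315, Rational(1, 2)))) ≈ 32081.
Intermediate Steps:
Function('n')(g, X) = Pow(Add(-85, Mul(-8, g)), Rational(1, 2)) (Function('n')(g, X) = Pow(Add(Mul(Add(g, g), 4), Add(Mul(-16, g), -85)), Rational(1, 2)) = Pow(Add(Mul(Mul(2, g), 4), Add(-85, Mul(-16, g))), Rational(1, 2)) = Pow(Add(Mul(8, g), Add(-85, Mul(-16, g))), Rational(1, 2)) = Pow(Add(-85, Mul(-8, g)), Rational(1, 2)))
Add(32117, Mul(-1, Function('n')(-175, 105))) = Add(32117, Mul(-1, Pow(Add(-85, Mul(-8, -175)), Rational(1, 2)))) = Add(32117, Mul(-1, Pow(Add(-85, 1400), Rational(1, 2)))) = Add(32117, Mul(-1, Pow(1315, Rational(1, 2))))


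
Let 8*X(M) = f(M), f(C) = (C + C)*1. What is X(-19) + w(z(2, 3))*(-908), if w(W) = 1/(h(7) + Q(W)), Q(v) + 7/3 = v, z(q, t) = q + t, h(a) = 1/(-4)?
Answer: -44135/116 ≈ -380.47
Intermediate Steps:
h(a) = -¼
Q(v) = -7/3 + v
f(C) = 2*C (f(C) = (2*C)*1 = 2*C)
X(M) = M/4 (X(M) = (2*M)/8 = M/4)
w(W) = 1/(-31/12 + W) (w(W) = 1/(-¼ + (-7/3 + W)) = 1/(-31/12 + W))
X(-19) + w(z(2, 3))*(-908) = (¼)*(-19) + (12/(-31 + 12*(2 + 3)))*(-908) = -19/4 + (12/(-31 + 12*5))*(-908) = -19/4 + (12/(-31 + 60))*(-908) = -19/4 + (12/29)*(-908) = -19/4 - 10896/29 = -44135/116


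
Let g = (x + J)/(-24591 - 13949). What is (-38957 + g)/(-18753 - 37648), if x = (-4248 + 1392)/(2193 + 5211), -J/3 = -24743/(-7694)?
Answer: 1425491245355995/2063791674579784 ≈ 0.69071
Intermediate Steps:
J = -74229/7694 (J = -(-74229)/(-7694) = -(-74229)*(-1)/7694 = -3*24743/7694 = -74229/7694 ≈ -9.6476)
x = -238/617 (x = -2856/7404 = -2856*1/7404 = -238/617 ≈ -0.38574)
g = 9526093/36591402184 (g = (-238/617 - 74229/7694)/(-24591 - 13949) = -47630465/4747198/(-38540) = -47630465/4747198*(-1/38540) = 9526093/36591402184 ≈ 0.00026034)
(-38957 + g)/(-18753 - 37648) = (-38957 + 9526093/36591402184)/(-18753 - 37648) = -1425491245355995/36591402184/(-56401) = -1425491245355995/36591402184*(-1/56401) = 1425491245355995/2063791674579784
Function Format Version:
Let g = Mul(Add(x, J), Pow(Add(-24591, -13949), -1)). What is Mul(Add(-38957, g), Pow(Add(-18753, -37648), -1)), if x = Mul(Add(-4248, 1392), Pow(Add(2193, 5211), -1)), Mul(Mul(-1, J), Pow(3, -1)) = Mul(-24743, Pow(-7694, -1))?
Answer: Rational(1425491245355995, 2063791674579784) ≈ 0.69071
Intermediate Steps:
J = Rational(-74229, 7694) (J = Mul(-3, Mul(-24743, Pow(-7694, -1))) = Mul(-3, Mul(-24743, Rational(-1, 7694))) = Mul(-3, Rational(24743, 7694)) = Rational(-74229, 7694) ≈ -9.6476)
x = Rational(-238, 617) (x = Mul(-2856, Pow(7404, -1)) = Mul(-2856, Rational(1, 7404)) = Rational(-238, 617) ≈ -0.38574)
g = Rational(9526093, 36591402184) (g = Mul(Add(Rational(-238, 617), Rational(-74229, 7694)), Pow(Add(-24591, -13949), -1)) = Mul(Rational(-47630465, 4747198), Pow(-38540, -1)) = Mul(Rational(-47630465, 4747198), Rational(-1, 38540)) = Rational(9526093, 36591402184) ≈ 0.00026034)
Mul(Add(-38957, g), Pow(Add(-18753, -37648), -1)) = Mul(Add(-38957, Rational(9526093, 36591402184)), Pow(Add(-18753, -37648), -1)) = Mul(Rational(-1425491245355995, 36591402184), Pow(-56401, -1)) = Mul(Rational(-1425491245355995, 36591402184), Rational(-1, 56401)) = Rational(1425491245355995, 2063791674579784)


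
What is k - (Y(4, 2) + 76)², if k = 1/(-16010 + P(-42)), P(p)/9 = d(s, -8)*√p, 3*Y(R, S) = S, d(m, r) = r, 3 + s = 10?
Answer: (-3808800*√42 + 846929009*I)/(18*(-8005*I + 36*√42)) ≈ -5877.8 + 1.8477e-6*I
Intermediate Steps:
s = 7 (s = -3 + 10 = 7)
Y(R, S) = S/3
P(p) = -72*√p (P(p) = 9*(-8*√p) = -72*√p)
k = 1/(-16010 - 72*I*√42) ≈ -6.2408e-5 + 1.819e-6*I
k - (Y(4, 2) + 76)² = I/(2*(-8005*I + 36*√42)) - ((⅓)*2 + 76)² = I/(2*(-8005*I + 36*√42)) - (⅔ + 76)² = I/(2*(-8005*I + 36*√42)) - (230/3)² = I/(2*(-8005*I + 36*√42)) - 1*52900/9 = I/(2*(-8005*I + 36*√42)) - 52900/9 = -52900/9 + I/(2*(-8005*I + 36*√42))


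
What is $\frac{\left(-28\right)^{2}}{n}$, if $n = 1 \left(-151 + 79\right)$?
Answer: $- \frac{98}{9} \approx -10.889$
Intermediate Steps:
$n = -72$ ($n = 1 \left(-72\right) = -72$)
$\frac{\left(-28\right)^{2}}{n} = \frac{\left(-28\right)^{2}}{-72} = 784 \left(- \frac{1}{72}\right) = - \frac{98}{9}$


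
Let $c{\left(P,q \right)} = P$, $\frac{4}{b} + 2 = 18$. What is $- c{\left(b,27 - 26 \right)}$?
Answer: $- \frac{1}{4} \approx -0.25$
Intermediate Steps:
$b = \frac{1}{4}$ ($b = \frac{4}{-2 + 18} = \frac{4}{16} = 4 \cdot \frac{1}{16} = \frac{1}{4} \approx 0.25$)
$- c{\left(b,27 - 26 \right)} = \left(-1\right) \frac{1}{4} = - \frac{1}{4}$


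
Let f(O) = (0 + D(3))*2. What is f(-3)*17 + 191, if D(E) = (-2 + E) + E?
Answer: 327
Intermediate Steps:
D(E) = -2 + 2*E
f(O) = 8 (f(O) = (0 + (-2 + 2*3))*2 = (0 + (-2 + 6))*2 = (0 + 4)*2 = 4*2 = 8)
f(-3)*17 + 191 = 8*17 + 191 = 136 + 191 = 327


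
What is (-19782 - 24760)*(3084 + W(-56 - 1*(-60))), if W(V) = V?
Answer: -137545696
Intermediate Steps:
(-19782 - 24760)*(3084 + W(-56 - 1*(-60))) = (-19782 - 24760)*(3084 + (-56 - 1*(-60))) = -44542*(3084 + (-56 + 60)) = -44542*(3084 + 4) = -44542*3088 = -137545696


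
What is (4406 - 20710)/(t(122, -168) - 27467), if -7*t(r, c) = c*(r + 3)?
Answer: 16304/24467 ≈ 0.66637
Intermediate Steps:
t(r, c) = -c*(3 + r)/7 (t(r, c) = -c*(r + 3)/7 = -c*(3 + r)/7)
(4406 - 20710)/(t(122, -168) - 27467) = (4406 - 20710)/(-⅐*(-168)*(3 + 122) - 27467) = -16304/(-⅐*(-168)*125 - 27467) = -16304/(3000 - 27467) = -16304/(-24467) = -16304*(-1/24467) = 16304/24467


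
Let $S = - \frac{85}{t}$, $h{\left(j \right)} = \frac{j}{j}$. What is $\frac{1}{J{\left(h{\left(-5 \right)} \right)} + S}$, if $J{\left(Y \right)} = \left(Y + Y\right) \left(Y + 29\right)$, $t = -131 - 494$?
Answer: $\frac{125}{7517} \approx 0.016629$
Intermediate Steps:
$t = -625$
$h{\left(j \right)} = 1$
$S = \frac{17}{125}$ ($S = - \frac{85}{-625} = \left(-85\right) \left(- \frac{1}{625}\right) = \frac{17}{125} \approx 0.136$)
$J{\left(Y \right)} = 2 Y \left(29 + Y\right)$
$\frac{1}{J{\left(h{\left(-5 \right)} \right)} + S} = \frac{1}{2 \cdot 1 \left(29 + 1\right) + \frac{17}{125}} = \frac{1}{2 \cdot 1 \cdot 30 + \frac{17}{125}} = \frac{1}{60 + \frac{17}{125}} = \frac{1}{\frac{7517}{125}} = \frac{125}{7517}$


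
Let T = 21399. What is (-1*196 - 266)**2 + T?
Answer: 234843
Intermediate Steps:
(-1*196 - 266)**2 + T = (-1*196 - 266)**2 + 21399 = (-196 - 266)**2 + 21399 = (-462)**2 + 21399 = 213444 + 21399 = 234843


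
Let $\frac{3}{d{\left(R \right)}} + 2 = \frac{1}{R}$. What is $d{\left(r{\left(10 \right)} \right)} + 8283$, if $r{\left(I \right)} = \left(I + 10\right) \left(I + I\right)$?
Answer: $\frac{6616917}{799} \approx 8281.5$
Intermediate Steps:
$r{\left(I \right)} = 2 I \left(10 + I\right)$ ($r{\left(I \right)} = \left(10 + I\right) 2 I = 2 I \left(10 + I\right)$)
$d{\left(R \right)} = \frac{3}{-2 + \frac{1}{R}}$
$d{\left(r{\left(10 \right)} \right)} + 8283 = - \frac{3 \cdot 2 \cdot 10 \left(10 + 10\right)}{-1 + 2 \cdot 2 \cdot 10 \left(10 + 10\right)} + 8283 = - \frac{3 \cdot 2 \cdot 10 \cdot 20}{-1 + 2 \cdot 2 \cdot 10 \cdot 20} + 8283 = \left(-3\right) 400 \frac{1}{-1 + 2 \cdot 400} + 8283 = \left(-3\right) 400 \frac{1}{-1 + 800} + 8283 = \left(-3\right) 400 \cdot \frac{1}{799} + 8283 = - \frac{1200}{799} + 8283 = \frac{6616917}{799}$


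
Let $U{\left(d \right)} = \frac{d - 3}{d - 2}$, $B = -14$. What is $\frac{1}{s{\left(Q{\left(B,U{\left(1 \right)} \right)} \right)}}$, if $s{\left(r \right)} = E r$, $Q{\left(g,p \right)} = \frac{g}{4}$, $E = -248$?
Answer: $\frac{1}{868} \approx 0.0011521$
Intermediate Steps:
$U{\left(d \right)} = \frac{-3 + d}{-2 + d}$
$Q{\left(g,p \right)} = \frac{g}{4}$ ($Q{\left(g,p \right)} = g \frac{1}{4} = \frac{g}{4}$)
$s{\left(r \right)} = - 248 r$
$\frac{1}{s{\left(Q{\left(B,U{\left(1 \right)} \right)} \right)}} = \frac{1}{\left(-248\right) \frac{1}{4} \left(-14\right)} = \frac{1}{\left(-248\right) \left(- \frac{7}{2}\right)} = \frac{1}{868}$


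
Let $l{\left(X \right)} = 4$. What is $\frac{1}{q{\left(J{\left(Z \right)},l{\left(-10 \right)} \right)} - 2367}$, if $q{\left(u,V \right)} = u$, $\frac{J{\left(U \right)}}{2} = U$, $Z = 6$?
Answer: $- \frac{1}{2355} \approx -0.00042463$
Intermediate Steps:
$J{\left(U \right)} = 2 U$
$\frac{1}{q{\left(J{\left(Z \right)},l{\left(-10 \right)} \right)} - 2367} = \frac{1}{2 \cdot 6 - 2367} = \frac{1}{12 - 2367} = \frac{1}{-2355} = - \frac{1}{2355}$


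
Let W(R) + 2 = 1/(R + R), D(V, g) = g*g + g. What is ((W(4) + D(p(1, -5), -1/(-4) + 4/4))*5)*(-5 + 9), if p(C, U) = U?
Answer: 75/4 ≈ 18.750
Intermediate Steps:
D(V, g) = g + g² (D(V, g) = g² + g = g + g²)
W(R) = -2 + 1/(2*R) (W(R) = -2 + 1/(R + R) = -2 + 1/(2*R))
((W(4) + D(p(1, -5), -1/(-4) + 4/4))*5)*(-5 + 9) = (((-2 + (½)/4) + (-1/(-4) + 4/4)*(1 + (-1/(-4) + 4/4)))*5)*(-5 + 9) = (((-2 + (½)*(¼)) + (-1*(-¼) + 4*(¼))*(1 + (-1*(-¼) + 4*(¼))))*5)*4 = (((-2 + ⅛) + (¼ + 1)*(1 + (¼ + 1)))*5)*4 = ((-15/8 + 5*(1 + 5/4)/4)*5)*4 = ((-15/8 + (5/4)*(9/4))*5)*4 = ((-15/8 + 45/16)*5)*4 = ((15/16)*5)*4 = (75/16)*4 = 75/4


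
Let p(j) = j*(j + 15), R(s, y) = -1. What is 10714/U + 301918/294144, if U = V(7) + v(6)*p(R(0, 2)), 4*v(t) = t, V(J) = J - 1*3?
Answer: -1573163105/2500224 ≈ -629.21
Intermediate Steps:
V(J) = -3 + J (V(J) = J - 3 = -3 + J)
v(t) = t/4
p(j) = j*(15 + j)
U = -17 (U = (-3 + 7) + ((¼)*6)*(-(15 - 1)) = 4 + 3*(-1*14)/2 = 4 + (3/2)*(-14) = 4 - 21 = -17)
10714/U + 301918/294144 = 10714/(-17) + 301918/294144 = 10714*(-1/17) + 301918*(1/294144) = -10714/17 + 150959/147072 = -1573163105/2500224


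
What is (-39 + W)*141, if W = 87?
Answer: 6768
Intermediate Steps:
(-39 + W)*141 = (-39 + 87)*141 = 48*141 = 6768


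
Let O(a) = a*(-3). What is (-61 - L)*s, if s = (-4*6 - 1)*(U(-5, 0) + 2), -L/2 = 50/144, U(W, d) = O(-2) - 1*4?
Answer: 54275/9 ≈ 6030.6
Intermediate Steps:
O(a) = -3*a
U(W, d) = 2 (U(W, d) = -3*(-2) - 1*4 = 6 - 4 = 2)
L = -25/36 (L = -100/144 = -2*25/72 = -25/36 ≈ -0.69444)
s = -100 (s = (-4*6 - 1)*(2 + 2) = (-24 - 1)*4 = -25*4 = -100)
(-61 - L)*s = (-61 - 1*(-25/36))*(-100) = (-61 + 25/36)*(-100) = -2171/36*(-100) = 54275/9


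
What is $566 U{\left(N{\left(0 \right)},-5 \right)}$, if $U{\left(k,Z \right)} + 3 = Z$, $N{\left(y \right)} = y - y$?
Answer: $-4528$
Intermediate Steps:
$N{\left(y \right)} = 0$
$U{\left(k,Z \right)} = -3 + Z$
$566 U{\left(N{\left(0 \right)},-5 \right)} = 566 \left(-3 - 5\right) = 566 \left(-8\right) = -4528$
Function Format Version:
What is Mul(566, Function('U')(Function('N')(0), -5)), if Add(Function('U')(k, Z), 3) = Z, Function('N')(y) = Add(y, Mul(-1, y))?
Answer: -4528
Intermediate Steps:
Function('N')(y) = 0
Function('U')(k, Z) = Add(-3, Z)
Mul(566, Function('U')(Function('N')(0), -5)) = Mul(566, Add(-3, -5)) = Mul(566, -8) = -4528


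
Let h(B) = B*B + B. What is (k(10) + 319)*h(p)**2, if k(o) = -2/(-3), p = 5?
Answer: 287700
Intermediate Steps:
k(o) = 2/3 (k(o) = -2*(-1/3) = 2/3)
h(B) = B + B**2 (h(B) = B**2 + B = B + B**2)
(k(10) + 319)*h(p)**2 = (2/3 + 319)*(5*(1 + 5))**2 = 959*(5*6)**2/3 = (959/3)*30**2 = (959/3)*900 = 287700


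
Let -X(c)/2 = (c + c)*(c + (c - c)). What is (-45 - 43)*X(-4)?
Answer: 5632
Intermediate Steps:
X(c) = -4*c**2 (X(c) = -2*(c + c)*(c + (c - c)) = -2*2*c*(c + 0) = -2*2*c*c = -4*c**2)
(-45 - 43)*X(-4) = (-45 - 43)*(-4*(-4)**2) = -(-352)*16 = -88*(-64) = 5632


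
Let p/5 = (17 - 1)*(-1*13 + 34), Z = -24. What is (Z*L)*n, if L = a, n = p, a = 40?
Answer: -1612800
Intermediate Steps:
p = 1680 (p = 5*((17 - 1)*(-1*13 + 34)) = 5*(16*(-13 + 34)) = 5*(16*21) = 5*336 = 1680)
n = 1680
L = 40
(Z*L)*n = -24*40*1680 = -960*1680 = -1612800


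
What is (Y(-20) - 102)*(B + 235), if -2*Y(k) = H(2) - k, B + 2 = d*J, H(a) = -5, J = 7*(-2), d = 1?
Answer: -47961/2 ≈ -23981.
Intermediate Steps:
J = -14
B = -16 (B = -2 + 1*(-14) = -2 - 14 = -16)
Y(k) = 5/2 + k/2 (Y(k) = -(-5 - k)/2 = 5/2 + k/2)
(Y(-20) - 102)*(B + 235) = ((5/2 + (½)*(-20)) - 102)*(-16 + 235) = ((5/2 - 10) - 102)*219 = (-15/2 - 102)*219 = -219/2*219 = -47961/2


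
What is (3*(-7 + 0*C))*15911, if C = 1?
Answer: -334131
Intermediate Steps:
(3*(-7 + 0*C))*15911 = (3*(-7 + 0*1))*15911 = (3*(-7 + 0))*15911 = (3*(-7))*15911 = -21*15911 = -334131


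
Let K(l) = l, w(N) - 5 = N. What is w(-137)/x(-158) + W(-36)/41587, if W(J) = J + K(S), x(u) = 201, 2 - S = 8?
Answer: -261806/398047 ≈ -0.65773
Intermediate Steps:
S = -6 (S = 2 - 1*8 = 2 - 8 = -6)
w(N) = 5 + N
W(J) = -6 + J (W(J) = J - 6 = -6 + J)
w(-137)/x(-158) + W(-36)/41587 = (5 - 137)/201 + (-6 - 36)/41587 = -132*1/201 - 42*1/41587 = -44/67 - 6/5941 = -261806/398047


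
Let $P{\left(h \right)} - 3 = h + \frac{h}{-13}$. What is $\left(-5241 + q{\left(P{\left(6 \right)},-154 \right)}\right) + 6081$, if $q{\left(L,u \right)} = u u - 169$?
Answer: $24387$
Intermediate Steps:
$P{\left(h \right)} = 3 + \frac{12 h}{13}$ ($P{\left(h \right)} = 3 + \left(h + \frac{h}{-13}\right) = 3 + \left(h + h \left(- \frac{1}{13}\right)\right) = 3 + \left(h - \frac{h}{13}\right) = 3 + \frac{12 h}{13}$)
$q{\left(L,u \right)} = -169 + u^{2}$ ($q{\left(L,u \right)} = u^{2} - 169 = -169 + u^{2}$)
$\left(-5241 + q{\left(P{\left(6 \right)},-154 \right)}\right) + 6081 = \left(-5241 - \left(169 - \left(-154\right)^{2}\right)\right) + 6081 = \left(-5241 + \left(-169 + 23716\right)\right) + 6081 = \left(-5241 + 23547\right) + 6081 = 18306 + 6081 = 24387$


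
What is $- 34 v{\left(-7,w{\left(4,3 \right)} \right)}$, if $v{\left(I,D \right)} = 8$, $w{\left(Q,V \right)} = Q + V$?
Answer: $-272$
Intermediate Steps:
$- 34 v{\left(-7,w{\left(4,3 \right)} \right)} = \left(-34\right) 8 = -272$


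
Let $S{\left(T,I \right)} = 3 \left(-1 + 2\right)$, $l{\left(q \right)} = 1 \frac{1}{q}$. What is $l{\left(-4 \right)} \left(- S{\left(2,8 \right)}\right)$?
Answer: $\frac{3}{4} \approx 0.75$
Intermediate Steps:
$l{\left(q \right)} = \frac{1}{q}$
$S{\left(T,I \right)} = 3$ ($S{\left(T,I \right)} = 3 \cdot 1 = 3$)
$l{\left(-4 \right)} \left(- S{\left(2,8 \right)}\right) = \frac{\left(-1\right) 3}{-4} = \left(- \frac{1}{4}\right) \left(-3\right) = \frac{3}{4}$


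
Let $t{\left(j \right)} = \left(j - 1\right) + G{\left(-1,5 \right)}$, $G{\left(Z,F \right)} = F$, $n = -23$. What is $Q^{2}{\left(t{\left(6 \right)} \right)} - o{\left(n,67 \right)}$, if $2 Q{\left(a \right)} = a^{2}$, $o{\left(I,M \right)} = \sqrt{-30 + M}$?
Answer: $2500 - \sqrt{37} \approx 2493.9$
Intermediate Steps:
$t{\left(j \right)} = 4 + j$ ($t{\left(j \right)} = \left(j - 1\right) + 5 = \left(-1 + j\right) + 5 = 4 + j$)
$Q{\left(a \right)} = \frac{a^{2}}{2}$
$Q^{2}{\left(t{\left(6 \right)} \right)} - o{\left(n,67 \right)} = \left(\frac{\left(4 + 6\right)^{2}}{2}\right)^{2} - \sqrt{-30 + 67} = \left(\frac{10^{2}}{2}\right)^{2} - \sqrt{37} = \left(\frac{1}{2} \cdot 100\right)^{2} - \sqrt{37} = 50^{2} - \sqrt{37} = 2500 - \sqrt{37}$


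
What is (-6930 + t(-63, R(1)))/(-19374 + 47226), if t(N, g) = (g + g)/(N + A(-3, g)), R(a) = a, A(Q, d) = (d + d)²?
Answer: -102218/410817 ≈ -0.24882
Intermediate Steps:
A(Q, d) = 4*d² (A(Q, d) = (2*d)² = 4*d²)
t(N, g) = 2*g/(N + 4*g²) (t(N, g) = (g + g)/(N + 4*g²) = (2*g)/(N + 4*g²) = 2*g/(N + 4*g²))
(-6930 + t(-63, R(1)))/(-19374 + 47226) = (-6930 + 2*1/(-63 + 4*1²))/(-19374 + 47226) = (-6930 + 2*1/(-63 + 4*1))/27852 = (-6930 + 2*1/(-63 + 4))*(1/27852) = (-6930 + 2*1/(-59))*(1/27852) = (-6930 + 2*1*(-1/59))*(1/27852) = (-6930 - 2/59)*(1/27852) = -408872/59*1/27852 = -102218/410817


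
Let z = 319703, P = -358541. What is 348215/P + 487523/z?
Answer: 63471603798/114626633323 ≈ 0.55372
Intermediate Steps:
348215/P + 487523/z = 348215/(-358541) + 487523/319703 = 348215*(-1/358541) + 487523*(1/319703) = -348215/358541 + 487523/319703 = 63471603798/114626633323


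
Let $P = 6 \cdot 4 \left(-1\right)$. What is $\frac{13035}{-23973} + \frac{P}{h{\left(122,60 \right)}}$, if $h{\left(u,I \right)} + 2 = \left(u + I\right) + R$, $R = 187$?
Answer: $- \frac{1786399}{2932697} \approx -0.60913$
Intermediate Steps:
$P = -24$ ($P = 24 \left(-1\right) = -24$)
$h{\left(u,I \right)} = 185 + I + u$ ($h{\left(u,I \right)} = -2 + \left(\left(u + I\right) + 187\right) = -2 + \left(\left(I + u\right) + 187\right) = -2 + \left(187 + I + u\right) = 185 + I + u$)
$\frac{13035}{-23973} + \frac{P}{h{\left(122,60 \right)}} = \frac{13035}{-23973} - \frac{24}{185 + 60 + 122} = 13035 \left(- \frac{1}{23973}\right) - \frac{24}{367} = - \frac{4345}{7991} - \frac{24}{367} = - \frac{1786399}{2932697}$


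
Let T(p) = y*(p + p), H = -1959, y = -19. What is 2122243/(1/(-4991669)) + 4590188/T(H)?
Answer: -394301951104862213/37221 ≈ -1.0594e+13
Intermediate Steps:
T(p) = -38*p (T(p) = -19*(p + p) = -38*p)
2122243/(1/(-4991669)) + 4590188/T(H) = 2122243/(1/(-4991669)) + 4590188/((-38*(-1959))) = 2122243/(-1/4991669) + 4590188/74442 = 2122243*(-4991669) + 4590188*(1/74442) = -10593534593567 + 2295094/37221 = -394301951104862213/37221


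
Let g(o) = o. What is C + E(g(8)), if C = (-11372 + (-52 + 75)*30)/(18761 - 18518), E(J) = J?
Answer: -8738/243 ≈ -35.959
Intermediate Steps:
C = -10682/243 (C = (-11372 + 23*30)/243 = (-11372 + 690)*(1/243) = -10682*1/243 = -10682/243 ≈ -43.959)
C + E(g(8)) = -10682/243 + 8 = -8738/243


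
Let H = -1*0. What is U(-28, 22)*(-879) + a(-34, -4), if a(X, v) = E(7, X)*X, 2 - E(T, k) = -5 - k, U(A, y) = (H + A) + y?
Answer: 6192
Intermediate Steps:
H = 0
U(A, y) = A + y (U(A, y) = (0 + A) + y = A + y)
E(T, k) = 7 + k (E(T, k) = 2 - (-5 - k) = 2 + (5 + k) = 7 + k)
a(X, v) = X*(7 + X) (a(X, v) = (7 + X)*X = X*(7 + X))
U(-28, 22)*(-879) + a(-34, -4) = (-28 + 22)*(-879) - 34*(7 - 34) = -6*(-879) - 34*(-27) = 5274 + 918 = 6192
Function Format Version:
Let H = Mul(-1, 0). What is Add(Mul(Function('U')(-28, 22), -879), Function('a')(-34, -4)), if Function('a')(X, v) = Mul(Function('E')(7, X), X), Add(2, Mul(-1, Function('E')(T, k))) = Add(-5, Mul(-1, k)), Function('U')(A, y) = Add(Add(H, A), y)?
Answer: 6192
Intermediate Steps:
H = 0
Function('U')(A, y) = Add(A, y) (Function('U')(A, y) = Add(Add(0, A), y) = Add(A, y))
Function('E')(T, k) = Add(7, k) (Function('E')(T, k) = Add(2, Mul(-1, Add(-5, Mul(-1, k)))) = Add(2, Add(5, k)) = Add(7, k))
Function('a')(X, v) = Mul(X, Add(7, X)) (Function('a')(X, v) = Mul(Add(7, X), X) = Mul(X, Add(7, X)))
Add(Mul(Function('U')(-28, 22), -879), Function('a')(-34, -4)) = Add(Mul(Add(-28, 22), -879), Mul(-34, Add(7, -34))) = Add(Mul(-6, -879), Mul(-34, -27)) = Add(5274, 918) = 6192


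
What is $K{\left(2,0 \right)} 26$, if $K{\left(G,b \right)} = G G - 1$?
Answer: $78$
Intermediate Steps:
$K{\left(G,b \right)} = -1 + G^{2}$ ($K{\left(G,b \right)} = G^{2} - 1 = -1 + G^{2}$)
$K{\left(2,0 \right)} 26 = \left(-1 + 2^{2}\right) 26 = \left(-1 + 4\right) 26 = 3 \cdot 26 = 78$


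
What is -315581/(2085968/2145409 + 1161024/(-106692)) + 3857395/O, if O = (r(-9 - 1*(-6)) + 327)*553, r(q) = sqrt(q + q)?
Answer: 23747401613949360095823/745205258508376960 - 771479*I*sqrt(6)/11827011 ≈ 31867.0 - 0.15978*I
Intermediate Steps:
r(q) = sqrt(2)*sqrt(q) (r(q) = sqrt(2*q) = sqrt(2)*sqrt(q))
O = 180831 + 553*I*sqrt(6) (O = (sqrt(2)*sqrt(-9 - 1*(-6)) + 327)*553 = (sqrt(2)*sqrt(-9 + 6) + 327)*553 = (sqrt(2)*sqrt(-3) + 327)*553 = (sqrt(2)*(I*sqrt(3)) + 327)*553 = (I*sqrt(6) + 327)*553 = (327 + I*sqrt(6))*553 = 180831 + 553*I*sqrt(6) ≈ 1.8083e+5 + 1354.6*I)
-315581/(2085968/2145409 + 1161024/(-106692)) + 3857395/O = -315581/(2085968/2145409 + 1161024/(-106692)) + 3857395/(180831 + 553*I*sqrt(6)) = -315581/(2085968*(1/2145409) + 1161024*(-1/106692)) + 3857395/(180831 + 553*I*sqrt(6)) = -315581/(2085968/2145409 - 96752/8891) + 3857395/(180831 + 553*I*sqrt(6)) = -315581/(-189026270080/19074831419) + 3857395/(180831 + 553*I*sqrt(6)) = -315581*(-19074831419/189026270080) + 3857395/(180831 + 553*I*sqrt(6)) = 6019654374039439/189026270080 + 3857395/(180831 + 553*I*sqrt(6))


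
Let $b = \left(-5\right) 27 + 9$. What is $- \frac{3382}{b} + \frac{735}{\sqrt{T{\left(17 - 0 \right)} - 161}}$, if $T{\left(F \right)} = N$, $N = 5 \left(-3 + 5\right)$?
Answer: $\frac{1691}{63} - \frac{735 i \sqrt{151}}{151} \approx 26.841 - 59.813 i$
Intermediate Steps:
$N = 10$ ($N = 5 \cdot 2 = 10$)
$b = -126$ ($b = -135 + 9 = -126$)
$T{\left(F \right)} = 10$
$- \frac{3382}{b} + \frac{735}{\sqrt{T{\left(17 - 0 \right)} - 161}} = - \frac{3382}{-126} + \frac{735}{\sqrt{10 - 161}} = \left(-3382\right) \left(- \frac{1}{126}\right) + \frac{735}{\sqrt{-151}} = \frac{1691}{63} + \frac{735}{i \sqrt{151}} = \frac{1691}{63} + 735 \left(- \frac{i \sqrt{151}}{151}\right) = \frac{1691}{63} - \frac{735 i \sqrt{151}}{151}$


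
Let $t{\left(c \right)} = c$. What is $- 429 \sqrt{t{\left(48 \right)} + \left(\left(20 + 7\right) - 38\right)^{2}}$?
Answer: $-5577$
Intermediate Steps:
$- 429 \sqrt{t{\left(48 \right)} + \left(\left(20 + 7\right) - 38\right)^{2}} = - 429 \sqrt{48 + \left(\left(20 + 7\right) - 38\right)^{2}} = - 429 \sqrt{48 + \left(27 - 38\right)^{2}} = - 429 \sqrt{48 + \left(-11\right)^{2}} = - 429 \sqrt{48 + 121} = - 429 \sqrt{169} = \left(-429\right) 13 = -5577$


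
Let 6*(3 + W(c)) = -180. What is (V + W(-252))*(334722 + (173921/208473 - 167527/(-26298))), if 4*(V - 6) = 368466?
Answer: 37554652164447955727/1218316212 ≈ 3.0825e+10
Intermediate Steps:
V = 184245/2 (V = 6 + (¼)*368466 = 6 + 184233/2 = 184245/2 ≈ 92123.)
W(c) = -33 (W(c) = -3 + (⅙)*(-180) = -3 - 30 = -33)
(V + W(-252))*(334722 + (173921/208473 - 167527/(-26298))) = (184245/2 - 33)*(334722 + (173921/208473 - 167527/(-26298))) = 184179*(334722 + (173921*(1/208473) - 167527*(-1/26298)))/2 = 184179*(334722 + (173921/208473 + 167527/26298))/2 = 184179*(334722 + 13166210243/1827474318)/2 = (184179/2)*(611709024879839/1827474318) = 37554652164447955727/1218316212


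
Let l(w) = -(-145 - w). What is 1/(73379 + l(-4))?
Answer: 1/73520 ≈ 1.3602e-5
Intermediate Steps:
l(w) = 145 + w
1/(73379 + l(-4)) = 1/(73379 + (145 - 4)) = 1/(73379 + 141) = 1/73520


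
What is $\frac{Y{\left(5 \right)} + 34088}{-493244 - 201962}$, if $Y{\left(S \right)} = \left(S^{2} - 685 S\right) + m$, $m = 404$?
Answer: $- \frac{15546}{347603} \approx -0.044723$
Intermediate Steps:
$Y{\left(S \right)} = 404 + S^{2} - 685 S$ ($Y{\left(S \right)} = \left(S^{2} - 685 S\right) + 404 = 404 + S^{2} - 685 S$)
$\frac{Y{\left(5 \right)} + 34088}{-493244 - 201962} = \frac{\left(404 + 5^{2} - 3425\right) + 34088}{-493244 - 201962} = \frac{\left(404 + 25 - 3425\right) + 34088}{-695206} = \left(-2996 + 34088\right) \left(- \frac{1}{695206}\right) = 31092 \left(- \frac{1}{695206}\right) = - \frac{15546}{347603}$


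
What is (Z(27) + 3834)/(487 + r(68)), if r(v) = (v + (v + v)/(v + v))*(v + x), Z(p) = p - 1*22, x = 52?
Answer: 349/797 ≈ 0.43789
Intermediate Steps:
Z(p) = -22 + p (Z(p) = p - 22 = -22 + p)
r(v) = (1 + v)*(52 + v) (r(v) = (v + (v + v)/(v + v))*(v + 52) = (v + (2*v)/((2*v)))*(52 + v) = (v + (2*v)*(1/(2*v)))*(52 + v) = (v + 1)*(52 + v) = (1 + v)*(52 + v))
(Z(27) + 3834)/(487 + r(68)) = ((-22 + 27) + 3834)/(487 + (52 + 68**2 + 53*68)) = (5 + 3834)/(487 + (52 + 4624 + 3604)) = 3839/(487 + 8280) = 3839/8767 = 3839*(1/8767) = 349/797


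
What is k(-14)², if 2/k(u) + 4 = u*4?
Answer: 1/900 ≈ 0.0011111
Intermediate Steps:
k(u) = 2/(-4 + 4*u) (k(u) = 2/(-4 + u*4) = 2/(-4 + 4*u))
k(-14)² = (1/(2*(-1 - 14)))² = ((½)/(-15))² = ((½)*(-1/15))² = (-1/30)² = 1/900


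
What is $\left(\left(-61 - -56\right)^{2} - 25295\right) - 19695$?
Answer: $-44965$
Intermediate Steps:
$\left(\left(-61 - -56\right)^{2} - 25295\right) - 19695 = \left(\left(-61 + 56\right)^{2} - 25295\right) - 19695 = \left(\left(-5\right)^{2} - 25295\right) - 19695 = \left(25 - 25295\right) - 19695 = -25270 - 19695 = -44965$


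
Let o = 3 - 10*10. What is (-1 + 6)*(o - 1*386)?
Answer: -2415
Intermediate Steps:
o = -97 (o = 3 - 100 = -97)
(-1 + 6)*(o - 1*386) = (-1 + 6)*(-97 - 1*386) = 5*(-97 - 386) = 5*(-483) = -2415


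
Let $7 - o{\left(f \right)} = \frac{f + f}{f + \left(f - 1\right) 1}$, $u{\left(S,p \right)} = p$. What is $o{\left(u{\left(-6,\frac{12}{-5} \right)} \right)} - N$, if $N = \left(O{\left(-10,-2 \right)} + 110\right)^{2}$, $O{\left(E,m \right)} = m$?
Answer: $- \frac{338077}{29} \approx -11658.0$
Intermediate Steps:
$N = 11664$ ($N = \left(-2 + 110\right)^{2} = 108^{2} = 11664$)
$o{\left(f \right)} = 7 - \frac{2 f}{-1 + 2 f}$ ($o{\left(f \right)} = 7 - \frac{f + f}{f + \left(f - 1\right) 1} = 7 - \frac{2 f}{f + \left(-1 + f\right) 1} = 7 - \frac{2 f}{f + \left(-1 + f\right)} = 7 - \frac{2 f}{-1 + 2 f}$)
$o{\left(u{\left(-6,\frac{12}{-5} \right)} \right)} - N = \frac{-7 + 12 \frac{12}{-5}}{-1 + 2 \frac{12}{-5}} - 11664 = \frac{-7 + 12 \cdot 12 \left(- \frac{1}{5}\right)}{-1 + 2 \cdot 12 \left(- \frac{1}{5}\right)} - 11664 = \frac{-7 + 12 \left(- \frac{12}{5}\right)}{-1 + 2 \left(- \frac{12}{5}\right)} - 11664 = \frac{-7 - \frac{144}{5}}{-1 - \frac{24}{5}} - 11664 = \frac{1}{- \frac{29}{5}} \left(- \frac{179}{5}\right) - 11664 = \left(- \frac{5}{29}\right) \left(- \frac{179}{5}\right) - 11664 = \frac{179}{29} - 11664 = - \frac{338077}{29}$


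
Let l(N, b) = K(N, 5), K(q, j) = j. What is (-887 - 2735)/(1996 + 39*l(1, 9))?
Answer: -3622/2191 ≈ -1.6531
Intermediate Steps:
l(N, b) = 5
(-887 - 2735)/(1996 + 39*l(1, 9)) = (-887 - 2735)/(1996 + 39*5) = -3622/(1996 + 195) = -3622/2191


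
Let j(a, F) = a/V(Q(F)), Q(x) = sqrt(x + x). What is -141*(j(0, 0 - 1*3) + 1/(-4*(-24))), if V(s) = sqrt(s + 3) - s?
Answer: -47/32 ≈ -1.4688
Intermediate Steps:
Q(x) = sqrt(2)*sqrt(x) (Q(x) = sqrt(2*x) = sqrt(2)*sqrt(x))
V(s) = sqrt(3 + s) - s
j(a, F) = a/(sqrt(3 + sqrt(2)*sqrt(F)) - sqrt(2)*sqrt(F))
-141*(j(0, 0 - 1*3) + 1/(-4*(-24))) = -141*(-1*0/(-sqrt(3 + sqrt(2)*sqrt(0 - 1*3)) + sqrt(2)*sqrt(0 - 1*3)) + 1/(-4*(-24))) = -141*(-1*0/(-sqrt(3 + sqrt(2)*sqrt(0 - 3)) + sqrt(2)*sqrt(0 - 3)) + 1/96) = -141*(-1*0/(-sqrt(3 + sqrt(2)*sqrt(-3)) + sqrt(2)*sqrt(-3)) + 1/96) = -141*(-1*0/(-sqrt(3 + sqrt(2)*(I*sqrt(3))) + sqrt(2)*(I*sqrt(3))) + 1/96) = -141*(-1*0/(-sqrt(3 + I*sqrt(6)) + I*sqrt(6)) + 1/96) = -141*(0 + 1/96) = -141*1/96 = -47/32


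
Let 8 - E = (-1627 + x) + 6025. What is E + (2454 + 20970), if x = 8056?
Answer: 10978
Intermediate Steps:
E = -12446 (E = 8 - ((-1627 + 8056) + 6025) = 8 - (6429 + 6025) = 8 - 1*12454 = 8 - 12454 = -12446)
E + (2454 + 20970) = -12446 + (2454 + 20970) = -12446 + 23424 = 10978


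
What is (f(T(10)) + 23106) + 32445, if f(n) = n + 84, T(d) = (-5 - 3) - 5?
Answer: 55622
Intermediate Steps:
T(d) = -13 (T(d) = -8 - 5 = -13)
f(n) = 84 + n
(f(T(10)) + 23106) + 32445 = ((84 - 13) + 23106) + 32445 = (71 + 23106) + 32445 = 23177 + 32445 = 55622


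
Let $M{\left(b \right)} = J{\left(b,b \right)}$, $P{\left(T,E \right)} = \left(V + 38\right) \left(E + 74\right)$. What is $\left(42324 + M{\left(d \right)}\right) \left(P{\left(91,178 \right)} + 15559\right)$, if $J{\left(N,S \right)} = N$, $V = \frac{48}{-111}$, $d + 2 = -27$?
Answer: $\frac{39163605085}{37} \approx 1.0585 \cdot 10^{9}$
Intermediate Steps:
$d = -29$ ($d = -2 - 27 = -29$)
$V = - \frac{16}{37}$ ($V = 48 \left(- \frac{1}{111}\right) = - \frac{16}{37} \approx -0.43243$)
$P{\left(T,E \right)} = 2780 + \frac{1390 E}{37}$ ($P{\left(T,E \right)} = \left(- \frac{16}{37} + 38\right) \left(E + 74\right) = \frac{1390 \left(74 + E\right)}{37} = 2780 + \frac{1390 E}{37}$)
$M{\left(b \right)} = b$
$\left(42324 + M{\left(d \right)}\right) \left(P{\left(91,178 \right)} + 15559\right) = \left(42324 - 29\right) \left(\left(2780 + \frac{1390}{37} \cdot 178\right) + 15559\right) = 42295 \left(\left(2780 + \frac{247420}{37}\right) + 15559\right) = 42295 \left(\frac{350280}{37} + 15559\right) = 42295 \cdot \frac{925963}{37} = \frac{39163605085}{37}$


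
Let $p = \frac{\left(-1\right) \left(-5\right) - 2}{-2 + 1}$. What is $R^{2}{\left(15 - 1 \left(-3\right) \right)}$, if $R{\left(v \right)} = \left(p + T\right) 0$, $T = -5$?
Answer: $0$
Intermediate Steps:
$p = -3$ ($p = \frac{5 - 2}{-1} = 3 \left(-1\right) = -3$)
$R{\left(v \right)} = 0$ ($R{\left(v \right)} = \left(-3 - 5\right) 0 = \left(-8\right) 0 = 0$)
$R^{2}{\left(15 - 1 \left(-3\right) \right)} = 0^{2} = 0$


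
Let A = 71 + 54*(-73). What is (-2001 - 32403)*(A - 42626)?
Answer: 1599682788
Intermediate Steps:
A = -3871 (A = 71 - 3942 = -3871)
(-2001 - 32403)*(A - 42626) = (-2001 - 32403)*(-3871 - 42626) = -34404*(-46497) = 1599682788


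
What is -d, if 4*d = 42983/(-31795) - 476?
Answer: 15177403/127180 ≈ 119.34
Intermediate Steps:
d = -15177403/127180 (d = (42983/(-31795) - 476)/4 = (42983*(-1/31795) - 476)/4 = (-42983/31795 - 476)/4 = (¼)*(-15177403/31795) = -15177403/127180 ≈ -119.34)
-d = -1*(-15177403/127180) = 15177403/127180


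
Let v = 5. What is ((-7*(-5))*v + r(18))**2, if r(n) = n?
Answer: 37249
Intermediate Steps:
((-7*(-5))*v + r(18))**2 = (-7*(-5)*5 + 18)**2 = (35*5 + 18)**2 = (175 + 18)**2 = 193**2 = 37249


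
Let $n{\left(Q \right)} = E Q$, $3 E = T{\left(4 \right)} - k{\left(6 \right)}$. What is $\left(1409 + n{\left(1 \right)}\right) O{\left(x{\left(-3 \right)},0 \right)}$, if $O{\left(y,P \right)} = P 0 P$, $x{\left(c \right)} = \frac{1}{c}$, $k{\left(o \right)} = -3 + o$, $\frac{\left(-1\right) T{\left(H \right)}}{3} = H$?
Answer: $0$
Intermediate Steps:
$T{\left(H \right)} = - 3 H$
$O{\left(y,P \right)} = 0$ ($O{\left(y,P \right)} = 0 P = 0$)
$E = -5$ ($E = \frac{\left(-3\right) 4 - \left(-3 + 6\right)}{3} = \frac{-12 - 3}{3} = \frac{1}{3} \left(-15\right) = -5$)
$n{\left(Q \right)} = - 5 Q$
$\left(1409 + n{\left(1 \right)}\right) O{\left(x{\left(-3 \right)},0 \right)} = \left(1409 - 5\right) 0 = 1404 \cdot 0 = 0$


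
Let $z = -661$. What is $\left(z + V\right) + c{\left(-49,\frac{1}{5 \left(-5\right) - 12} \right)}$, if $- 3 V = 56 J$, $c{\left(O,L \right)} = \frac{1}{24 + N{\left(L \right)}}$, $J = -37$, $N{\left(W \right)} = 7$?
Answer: $\frac{2762}{93} \approx 29.699$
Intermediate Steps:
$c{\left(O,L \right)} = \frac{1}{31}$ ($c{\left(O,L \right)} = \frac{1}{24 + 7} = \frac{1}{31}$)
$V = \frac{2072}{3}$ ($V = - \frac{56 \left(-37\right)}{3} = \left(- \frac{1}{3}\right) \left(-2072\right) = \frac{2072}{3} \approx 690.67$)
$\left(z + V\right) + c{\left(-49,\frac{1}{5 \left(-5\right) - 12} \right)} = \left(-661 + \frac{2072}{3}\right) + \frac{1}{31} = \frac{89}{3} + \frac{1}{31} = \frac{2762}{93}$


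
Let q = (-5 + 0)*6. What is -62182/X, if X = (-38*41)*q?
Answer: -31091/23370 ≈ -1.3304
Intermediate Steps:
q = -30 (q = -5*6 = -30)
X = 46740 (X = -38*41*(-30) = -1558*(-30) = 46740)
-62182/X = -62182/46740 = -62182*1/46740 = -31091/23370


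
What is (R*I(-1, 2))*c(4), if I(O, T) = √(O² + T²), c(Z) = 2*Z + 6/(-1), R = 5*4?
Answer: 40*√5 ≈ 89.443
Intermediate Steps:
R = 20
c(Z) = -6 + 2*Z (c(Z) = 2*Z + 6*(-1) = 2*Z - 6 = -6 + 2*Z)
(R*I(-1, 2))*c(4) = (20*√((-1)² + 2²))*(-6 + 2*4) = (20*√(1 + 4))*(-6 + 8) = (20*√5)*2 = 40*√5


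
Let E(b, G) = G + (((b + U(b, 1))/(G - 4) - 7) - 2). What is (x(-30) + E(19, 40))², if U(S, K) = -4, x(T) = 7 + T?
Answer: 10201/144 ≈ 70.840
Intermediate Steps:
E(b, G) = -9 + G + (-4 + b)/(-4 + G) (E(b, G) = G + (((b - 4)/(G - 4) - 7) - 2) = G + (((-4 + b)/(-4 + G) - 7) - 2) = G + ((-7 + (-4 + b)/(-4 + G)) - 2) = G + (-9 + (-4 + b)/(-4 + G)) = -9 + G + (-4 + b)/(-4 + G))
(x(-30) + E(19, 40))² = ((7 - 30) + (32 + 19 + 40² - 13*40)/(-4 + 40))² = (-23 + (32 + 19 + 1600 - 520)/36)² = (-23 + (1/36)*1131)² = (-23 + 377/12)² = (101/12)² = 10201/144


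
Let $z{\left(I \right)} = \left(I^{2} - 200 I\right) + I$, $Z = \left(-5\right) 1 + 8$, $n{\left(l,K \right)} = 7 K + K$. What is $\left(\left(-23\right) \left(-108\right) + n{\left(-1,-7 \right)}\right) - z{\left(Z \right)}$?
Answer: $3016$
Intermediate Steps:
$n{\left(l,K \right)} = 8 K$
$Z = 3$ ($Z = -5 + 8 = 3$)
$z{\left(I \right)} = I^{2} - 199 I$
$\left(\left(-23\right) \left(-108\right) + n{\left(-1,-7 \right)}\right) - z{\left(Z \right)} = \left(\left(-23\right) \left(-108\right) + 8 \left(-7\right)\right) - 3 \left(-199 + 3\right) = \left(2484 - 56\right) - 3 \left(-196\right) = 2428 - -588 = 2428 + 588 = 3016$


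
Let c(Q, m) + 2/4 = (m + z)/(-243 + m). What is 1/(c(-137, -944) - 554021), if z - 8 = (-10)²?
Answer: -2374/1315245369 ≈ -1.8050e-6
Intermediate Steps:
z = 108 (z = 8 + (-10)² = 8 + 100 = 108)
c(Q, m) = -½ + (108 + m)/(-243 + m) (c(Q, m) = -½ + (m + 108)/(-243 + m) = -½ + (108 + m)/(-243 + m))
1/(c(-137, -944) - 554021) = 1/((459 - 944)/(2*(-243 - 944)) - 554021) = 1/((½)*(-485)/(-1187) - 554021) = 1/((½)*(-1/1187)*(-485) - 554021) = 1/(485/2374 - 554021) = 1/(-1315245369/2374) = -2374/1315245369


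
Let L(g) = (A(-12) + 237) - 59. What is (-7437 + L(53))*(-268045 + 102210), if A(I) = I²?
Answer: 1179916025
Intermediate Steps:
L(g) = 322 (L(g) = ((-12)² + 237) - 59 = (144 + 237) - 59 = 381 - 59 = 322)
(-7437 + L(53))*(-268045 + 102210) = (-7437 + 322)*(-268045 + 102210) = -7115*(-165835) = 1179916025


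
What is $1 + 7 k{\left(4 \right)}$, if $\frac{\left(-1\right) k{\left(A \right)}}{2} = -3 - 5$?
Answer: $113$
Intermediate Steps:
$k{\left(A \right)} = 16$ ($k{\left(A \right)} = - 2 \left(-3 - 5\right) = \left(-2\right) \left(-8\right) = 16$)
$1 + 7 k{\left(4 \right)} = 1 + 7 \cdot 16 = 1 + 112 = 113$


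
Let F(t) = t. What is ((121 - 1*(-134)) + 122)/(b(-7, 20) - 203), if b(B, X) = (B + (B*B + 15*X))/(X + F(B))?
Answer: -4901/2297 ≈ -2.1337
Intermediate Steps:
b(B, X) = (B + B² + 15*X)/(B + X) (b(B, X) = (B + (B*B + 15*X))/(X + B) = (B + (B² + 15*X))/(B + X) = (B + B² + 15*X)/(B + X))
((121 - 1*(-134)) + 122)/(b(-7, 20) - 203) = ((121 - 1*(-134)) + 122)/((-7 + (-7)² + 15*20)/(-7 + 20) - 203) = ((121 + 134) + 122)/((-7 + 49 + 300)/13 - 203) = (255 + 122)/((1/13)*342 - 203) = 377/(342/13 - 203) = 377/(-2297/13) = 377*(-13/2297) = -4901/2297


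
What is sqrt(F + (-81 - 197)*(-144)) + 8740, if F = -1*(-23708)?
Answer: 8740 + 2*sqrt(15935) ≈ 8992.5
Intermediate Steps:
F = 23708
sqrt(F + (-81 - 197)*(-144)) + 8740 = sqrt(23708 + (-81 - 197)*(-144)) + 8740 = sqrt(23708 - 278*(-144)) + 8740 = sqrt(23708 + 40032) + 8740 = sqrt(63740) + 8740 = 2*sqrt(15935) + 8740 = 8740 + 2*sqrt(15935)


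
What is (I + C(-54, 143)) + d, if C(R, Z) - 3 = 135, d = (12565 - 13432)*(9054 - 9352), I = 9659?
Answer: 268163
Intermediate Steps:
d = 258366 (d = -867*(-298) = 258366)
C(R, Z) = 138 (C(R, Z) = 3 + 135 = 138)
(I + C(-54, 143)) + d = (9659 + 138) + 258366 = 9797 + 258366 = 268163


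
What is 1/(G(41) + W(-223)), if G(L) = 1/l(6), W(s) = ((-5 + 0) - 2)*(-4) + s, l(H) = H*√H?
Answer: -42120/8213399 - 6*√6/8213399 ≈ -0.0051300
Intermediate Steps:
l(H) = H^(3/2)
W(s) = 28 + s (W(s) = (-5 - 2)*(-4) + s = -7*(-4) + s = 28 + s)
G(L) = √6/36 (G(L) = 1/(6^(3/2)) = 1/(6*√6) = √6/36)
1/(G(41) + W(-223)) = 1/(√6/36 + (28 - 223)) = 1/(√6/36 - 195) = 1/(-195 + √6/36)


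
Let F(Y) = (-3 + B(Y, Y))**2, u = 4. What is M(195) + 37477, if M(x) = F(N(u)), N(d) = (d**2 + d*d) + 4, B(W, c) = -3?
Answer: 37513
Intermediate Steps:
N(d) = 4 + 2*d**2 (N(d) = (d**2 + d**2) + 4 = 2*d**2 + 4 = 4 + 2*d**2)
F(Y) = 36 (F(Y) = (-3 - 3)**2 = (-6)**2 = 36)
M(x) = 36
M(195) + 37477 = 36 + 37477 = 37513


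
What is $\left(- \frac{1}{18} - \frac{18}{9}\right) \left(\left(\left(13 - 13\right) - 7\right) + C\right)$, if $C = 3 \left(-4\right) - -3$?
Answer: $\frac{296}{9} \approx 32.889$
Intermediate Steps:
$C = -9$ ($C = -12 + 3 = -9$)
$\left(- \frac{1}{18} - \frac{18}{9}\right) \left(\left(\left(13 - 13\right) - 7\right) + C\right) = \left(- \frac{1}{18} - \frac{18}{9}\right) \left(\left(\left(13 - 13\right) - 7\right) - 9\right) = \left(\left(-1\right) \frac{1}{18} - 2\right) \left(\left(0 - 7\right) - 9\right) = \left(- \frac{1}{18} - 2\right) \left(-7 - 9\right) = \left(- \frac{37}{18}\right) \left(-16\right) = \frac{296}{9}$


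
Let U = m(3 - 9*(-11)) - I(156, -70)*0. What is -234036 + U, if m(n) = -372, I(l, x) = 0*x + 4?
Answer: -234408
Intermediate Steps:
I(l, x) = 4 (I(l, x) = 0 + 4 = 4)
U = -372 (U = -372 - 4*0 = -372 - 1*0 = -372 + 0 = -372)
-234036 + U = -234036 - 372 = -234408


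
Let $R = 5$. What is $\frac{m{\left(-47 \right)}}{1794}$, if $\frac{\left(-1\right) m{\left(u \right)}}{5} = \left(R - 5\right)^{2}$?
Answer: $0$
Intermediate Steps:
$m{\left(u \right)} = 0$ ($m{\left(u \right)} = - 5 \left(5 - 5\right)^{2} = - 5 \cdot 0^{2} = \left(-5\right) 0 = 0$)
$\frac{m{\left(-47 \right)}}{1794} = \frac{0}{1794} = 0 \cdot \frac{1}{1794} = 0$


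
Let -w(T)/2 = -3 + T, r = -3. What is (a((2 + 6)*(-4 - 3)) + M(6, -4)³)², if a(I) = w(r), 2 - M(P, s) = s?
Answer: 51984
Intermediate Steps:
M(P, s) = 2 - s
w(T) = 6 - 2*T (w(T) = -2*(-3 + T) = 6 - 2*T)
a(I) = 12 (a(I) = 6 - 2*(-3) = 6 + 6 = 12)
(a((2 + 6)*(-4 - 3)) + M(6, -4)³)² = (12 + (2 - 1*(-4))³)² = (12 + (2 + 4)³)² = (12 + 6³)² = (12 + 216)² = 228² = 51984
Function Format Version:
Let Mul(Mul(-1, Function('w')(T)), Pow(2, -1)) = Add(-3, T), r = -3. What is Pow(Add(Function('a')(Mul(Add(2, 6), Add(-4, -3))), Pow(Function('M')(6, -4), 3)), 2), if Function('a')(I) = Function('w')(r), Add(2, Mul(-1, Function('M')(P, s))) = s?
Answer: 51984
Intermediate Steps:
Function('M')(P, s) = Add(2, Mul(-1, s))
Function('w')(T) = Add(6, Mul(-2, T)) (Function('w')(T) = Mul(-2, Add(-3, T)) = Add(6, Mul(-2, T)))
Function('a')(I) = 12 (Function('a')(I) = Add(6, Mul(-2, -3)) = Add(6, 6) = 12)
Pow(Add(Function('a')(Mul(Add(2, 6), Add(-4, -3))), Pow(Function('M')(6, -4), 3)), 2) = Pow(Add(12, Pow(Add(2, Mul(-1, -4)), 3)), 2) = Pow(Add(12, Pow(Add(2, 4), 3)), 2) = Pow(Add(12, Pow(6, 3)), 2) = Pow(Add(12, 216), 2) = Pow(228, 2) = 51984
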